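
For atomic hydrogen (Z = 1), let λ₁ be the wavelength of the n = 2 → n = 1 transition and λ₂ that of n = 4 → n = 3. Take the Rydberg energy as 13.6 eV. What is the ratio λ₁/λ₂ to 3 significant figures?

λ ∝ 1/ΔE ∝ 1/(1/n_f² − 1/n_i²), and the Z² and hc factors cancel in the ratio.
λ₁/λ₂ = (1/3² − 1/4²)/(1/1² − 1/2²) = 0.04861/0.7500 = 0.0648.

0.0648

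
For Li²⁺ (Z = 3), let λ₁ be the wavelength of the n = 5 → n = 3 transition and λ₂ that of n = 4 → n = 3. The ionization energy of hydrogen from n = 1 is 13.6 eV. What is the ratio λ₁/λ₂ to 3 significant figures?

λ ∝ 1/ΔE ∝ 1/(1/n_f² − 1/n_i²), and the Z² and hc factors cancel in the ratio.
λ₁/λ₂ = (1/3² − 1/4²)/(1/3² − 1/5²) = 0.04861/0.07111 = 0.684.

0.684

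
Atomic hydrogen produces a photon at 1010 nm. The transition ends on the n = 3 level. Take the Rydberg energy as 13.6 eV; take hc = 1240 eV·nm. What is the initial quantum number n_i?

The photon energy is ΔE = hc/λ = 1240 / 1010 = 1.228 eV.
With Z = 1, ΔE = 13.60 × (1/n_f² − 1/n_i²), so 1/n_f² − 1/n_i² = 0.09027.
With n_f = 3: 1/n_i² = 1/9 − 0.09027 = 0.02084, so n_i ≈ 6.93.

n_i = 7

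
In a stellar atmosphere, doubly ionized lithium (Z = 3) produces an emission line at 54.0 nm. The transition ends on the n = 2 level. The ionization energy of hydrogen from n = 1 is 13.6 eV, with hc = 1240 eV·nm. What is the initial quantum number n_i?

The photon energy is ΔE = hc/λ = 1240 / 54.0 = 22.96 eV.
With Z = 3, ΔE = 122.4 × (1/n_f² − 1/n_i²), so 1/n_f² − 1/n_i² = 0.1876.
With n_f = 2: 1/n_i² = 1/4 − 0.1876 = 0.06239, so n_i ≈ 4.00.

n_i = 4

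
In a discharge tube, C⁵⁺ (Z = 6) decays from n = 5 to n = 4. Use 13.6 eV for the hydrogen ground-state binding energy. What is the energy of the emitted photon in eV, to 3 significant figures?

11.0 eV

The Bohr energies scale as Z², so for Z = 6: E_n = −489.6/n² eV.
E_5 = −489.6/25 = −19.58 eV and E_4 = −489.6/16 = −30.60 eV.
The photon energy is |E_5 − E_4| = 11.0 eV.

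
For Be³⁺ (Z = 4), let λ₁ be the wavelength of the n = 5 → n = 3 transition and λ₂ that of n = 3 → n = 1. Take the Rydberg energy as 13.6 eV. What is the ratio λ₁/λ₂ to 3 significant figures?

λ ∝ 1/ΔE ∝ 1/(1/n_f² − 1/n_i²), and the Z² and hc factors cancel in the ratio.
λ₁/λ₂ = (1/1² − 1/3²)/(1/3² − 1/5²) = 0.8889/0.07111 = 12.5.

12.5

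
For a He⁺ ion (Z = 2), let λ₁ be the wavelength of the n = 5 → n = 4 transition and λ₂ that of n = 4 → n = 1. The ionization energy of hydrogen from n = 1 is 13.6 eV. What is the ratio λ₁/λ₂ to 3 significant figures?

λ ∝ 1/ΔE ∝ 1/(1/n_f² − 1/n_i²), and the Z² and hc factors cancel in the ratio.
λ₁/λ₂ = (1/1² − 1/4²)/(1/4² − 1/5²) = 0.9375/0.02250 = 41.7.

41.7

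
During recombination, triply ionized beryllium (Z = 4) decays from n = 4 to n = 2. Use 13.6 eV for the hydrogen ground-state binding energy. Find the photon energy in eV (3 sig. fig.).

The Bohr energies scale as Z², so for Z = 4: E_n = −217.6/n² eV.
E_4 = −217.6/16 = −13.60 eV and E_2 = −217.6/4 = −54.40 eV.
The photon energy is |E_4 − E_2| = 40.8 eV.

40.8 eV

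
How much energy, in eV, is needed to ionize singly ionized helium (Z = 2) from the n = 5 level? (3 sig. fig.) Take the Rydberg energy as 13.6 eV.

E_n = −13.6 Z²/n² = −54.40/n² eV for Z = 2.
E_5 = −54.40/25 = −2.18 eV, so ionization (to E = 0) requires 2.18 eV.

2.18 eV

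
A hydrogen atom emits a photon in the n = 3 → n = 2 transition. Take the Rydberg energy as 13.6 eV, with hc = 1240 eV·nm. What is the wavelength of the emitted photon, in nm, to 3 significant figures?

656 nm

ΔE = 13.60 × (1/2² − 1/3²) = 13.60 × 0.1389 = 1.889 eV.
λ = hc/ΔE = 1240 / 1.889 = 656 nm.
This line belongs to the Balmer series.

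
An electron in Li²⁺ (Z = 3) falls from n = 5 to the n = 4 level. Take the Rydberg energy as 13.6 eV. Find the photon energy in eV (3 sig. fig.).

2.75 eV

The Bohr energies scale as Z², so for Z = 3: E_n = −122.4/n² eV.
E_5 = −122.4/25 = −4.896 eV and E_4 = −122.4/16 = −7.650 eV.
The photon energy is |E_5 − E_4| = 2.75 eV.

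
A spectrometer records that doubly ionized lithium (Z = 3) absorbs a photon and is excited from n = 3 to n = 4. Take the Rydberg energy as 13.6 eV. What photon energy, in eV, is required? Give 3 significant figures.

5.95 eV

The Bohr energies scale as Z², so for Z = 3: E_n = −122.4/n² eV.
E_4 = −122.4/16 = −7.650 eV and E_3 = −122.4/9 = −13.60 eV.
The photon energy is |E_4 − E_3| = 5.95 eV.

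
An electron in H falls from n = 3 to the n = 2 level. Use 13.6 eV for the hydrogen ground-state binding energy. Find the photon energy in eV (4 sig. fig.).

1.889 eV

E_3 = −13.60/9 = −1.511 eV and E_2 = −13.60/4 = −3.400 eV.
The photon energy is |E_3 − E_2| = 1.889 eV.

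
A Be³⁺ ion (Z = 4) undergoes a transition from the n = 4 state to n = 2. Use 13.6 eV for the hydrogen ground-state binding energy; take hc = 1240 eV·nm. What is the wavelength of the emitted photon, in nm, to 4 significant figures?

30.39 nm

For Z = 4 the level energies scale as Z², so the effective Rydberg energy is 13.6 × 16 = 217.6 eV.
ΔE = 217.6 × (1/2² − 1/4²) = 217.6 × 0.1875 = 40.80 eV.
λ = hc/ΔE = 1240 / 40.80 = 30.39 nm.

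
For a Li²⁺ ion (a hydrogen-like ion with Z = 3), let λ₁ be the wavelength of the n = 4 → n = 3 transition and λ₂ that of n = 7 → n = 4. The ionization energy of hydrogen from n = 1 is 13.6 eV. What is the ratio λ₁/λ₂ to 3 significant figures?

0.866

λ ∝ 1/ΔE ∝ 1/(1/n_f² − 1/n_i²), and the Z² and hc factors cancel in the ratio.
λ₁/λ₂ = (1/4² − 1/7²)/(1/3² − 1/4²) = 0.04209/0.04861 = 0.866.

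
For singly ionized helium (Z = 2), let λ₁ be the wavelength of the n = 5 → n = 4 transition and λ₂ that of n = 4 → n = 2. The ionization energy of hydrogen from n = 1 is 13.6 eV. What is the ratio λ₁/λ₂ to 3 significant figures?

λ ∝ 1/ΔE ∝ 1/(1/n_f² − 1/n_i²), and the Z² and hc factors cancel in the ratio.
λ₁/λ₂ = (1/2² − 1/4²)/(1/4² − 1/5²) = 0.1875/0.02250 = 8.33.

8.33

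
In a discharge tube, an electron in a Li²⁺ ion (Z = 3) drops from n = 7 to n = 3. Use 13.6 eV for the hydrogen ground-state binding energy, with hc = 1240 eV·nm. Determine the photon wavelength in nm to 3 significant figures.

For Z = 3 the level energies scale as Z², so the effective Rydberg energy is 13.6 × 9 = 122.4 eV.
ΔE = 122.4 × (1/3² − 1/7²) = 122.4 × 0.09070 = 11.10 eV.
λ = hc/ΔE = 1240 / 11.10 = 112 nm.

112 nm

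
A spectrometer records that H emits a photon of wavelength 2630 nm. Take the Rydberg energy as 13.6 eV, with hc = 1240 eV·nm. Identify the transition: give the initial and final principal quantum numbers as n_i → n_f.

The photon energy is ΔE = hc/λ = 1240 / 2630 = 0.4715 eV.
With Z = 1, ΔE = 13.60 × (1/n_f² − 1/n_i²), so 1/n_f² − 1/n_i² = 0.03467.
Trying n_f = 4 gives 1/n_i² = 0.02783, i.e. n_i ≈ 6; this pair matches.

n_i = 6, n_f = 4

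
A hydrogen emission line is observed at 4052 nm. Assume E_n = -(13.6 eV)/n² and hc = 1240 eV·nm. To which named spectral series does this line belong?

ΔE = 1240/4052 = 0.3060 eV.
This matches 13.6 × (1/4² − 1/5²), so n_f = 4: the Brackett series.

Brackett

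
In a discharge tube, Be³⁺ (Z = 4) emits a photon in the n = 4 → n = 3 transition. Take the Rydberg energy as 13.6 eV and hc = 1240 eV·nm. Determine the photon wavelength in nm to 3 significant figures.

117 nm

For Z = 4 the level energies scale as Z², so the effective Rydberg energy is 13.6 × 16 = 217.6 eV.
ΔE = 217.6 × (1/3² − 1/4²) = 217.6 × 0.04861 = 10.58 eV.
λ = hc/ΔE = 1240 / 10.58 = 117 nm.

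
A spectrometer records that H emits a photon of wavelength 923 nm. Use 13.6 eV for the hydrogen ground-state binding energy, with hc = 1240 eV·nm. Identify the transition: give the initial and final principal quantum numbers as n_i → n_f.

The photon energy is ΔE = hc/λ = 1240 / 923 = 1.343 eV.
With Z = 1, ΔE = 13.60 × (1/n_f² − 1/n_i²), so 1/n_f² − 1/n_i² = 0.09878.
Trying n_f = 3 gives 1/n_i² = 0.01233, i.e. n_i ≈ 9; this pair matches.

n_i = 9, n_f = 3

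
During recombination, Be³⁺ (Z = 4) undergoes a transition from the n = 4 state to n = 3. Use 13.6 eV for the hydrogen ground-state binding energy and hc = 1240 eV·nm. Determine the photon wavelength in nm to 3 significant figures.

For Z = 4 the level energies scale as Z², so the effective Rydberg energy is 13.6 × 16 = 217.6 eV.
ΔE = 217.6 × (1/3² − 1/4²) = 217.6 × 0.04861 = 10.58 eV.
λ = hc/ΔE = 1240 / 10.58 = 117 nm.

117 nm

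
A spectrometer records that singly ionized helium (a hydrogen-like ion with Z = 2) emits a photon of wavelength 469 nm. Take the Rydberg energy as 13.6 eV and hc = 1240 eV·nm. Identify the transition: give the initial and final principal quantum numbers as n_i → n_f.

n_i = 4, n_f = 3

The photon energy is ΔE = hc/λ = 1240 / 469 = 2.644 eV.
With Z = 2, ΔE = 54.40 × (1/n_f² − 1/n_i²), so 1/n_f² − 1/n_i² = 0.04860.
Trying n_f = 3 gives 1/n_i² = 0.06251, i.e. n_i ≈ 4; this pair matches.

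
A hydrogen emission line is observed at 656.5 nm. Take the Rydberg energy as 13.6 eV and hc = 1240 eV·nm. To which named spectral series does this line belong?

Balmer

ΔE = 1240/656.5 = 1.889 eV.
This matches 13.6 × (1/2² − 1/3²), so n_f = 2: the Balmer series.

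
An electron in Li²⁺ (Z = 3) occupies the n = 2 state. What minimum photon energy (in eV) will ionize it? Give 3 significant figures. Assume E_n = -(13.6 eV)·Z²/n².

30.6 eV

E_n = −13.6 Z²/n² = −122.4/n² eV for Z = 3.
E_2 = −122.4/4 = −30.6 eV, so ionization (to E = 0) requires 30.6 eV.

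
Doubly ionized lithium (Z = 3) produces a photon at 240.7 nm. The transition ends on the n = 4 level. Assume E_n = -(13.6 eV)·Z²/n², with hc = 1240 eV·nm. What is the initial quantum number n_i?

The photon energy is ΔE = hc/λ = 1240 / 240.7 = 5.152 eV.
With Z = 3, ΔE = 122.4 × (1/n_f² − 1/n_i²), so 1/n_f² − 1/n_i² = 0.04209.
With n_f = 4: 1/n_i² = 1/16 − 0.04209 = 0.02041, so n_i ≈ 7.00.

n_i = 7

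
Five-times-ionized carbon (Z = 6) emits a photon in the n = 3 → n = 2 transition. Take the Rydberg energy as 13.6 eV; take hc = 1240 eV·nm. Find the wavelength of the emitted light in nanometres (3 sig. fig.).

For Z = 6 the level energies scale as Z², so the effective Rydberg energy is 13.6 × 36 = 489.6 eV.
ΔE = 489.6 × (1/2² − 1/3²) = 489.6 × 0.1389 = 68.00 eV.
λ = hc/ΔE = 1240 / 68.00 = 18.2 nm.

18.2 nm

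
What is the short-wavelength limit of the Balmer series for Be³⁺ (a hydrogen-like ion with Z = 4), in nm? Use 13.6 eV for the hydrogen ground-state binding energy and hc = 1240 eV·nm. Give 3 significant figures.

22.8 nm

The Balmer series has lower level n_f = 2; the series limit corresponds to n_i → ∞.
ΔE_max = 13.6 × 16 / 2² = 54.40 eV.
λ_min = 1240 / 54.40 = 22.8 nm.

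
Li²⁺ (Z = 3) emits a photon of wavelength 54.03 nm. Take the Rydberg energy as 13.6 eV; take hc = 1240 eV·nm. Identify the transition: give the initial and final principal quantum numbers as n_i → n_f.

n_i = 4, n_f = 2

The photon energy is ΔE = hc/λ = 1240 / 54.03 = 22.95 eV.
With Z = 3, ΔE = 122.4 × (1/n_f² − 1/n_i²), so 1/n_f² − 1/n_i² = 0.1875.
Trying n_f = 2 gives 1/n_i² = 0.06250, i.e. n_i ≈ 4; this pair matches.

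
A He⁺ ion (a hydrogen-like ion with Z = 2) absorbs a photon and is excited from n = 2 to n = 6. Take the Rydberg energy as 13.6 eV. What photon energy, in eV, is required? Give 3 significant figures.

The Bohr energies scale as Z², so for Z = 2: E_n = −54.40/n² eV.
E_6 = −54.40/36 = −1.511 eV and E_2 = −54.40/4 = −13.60 eV.
The photon energy is |E_6 − E_2| = 12.1 eV.

12.1 eV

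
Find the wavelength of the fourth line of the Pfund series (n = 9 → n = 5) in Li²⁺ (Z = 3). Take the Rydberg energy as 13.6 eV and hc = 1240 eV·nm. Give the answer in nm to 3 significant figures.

366 nm

The Pfund series terminates on n_f = 5; the fourth line has n_i = 5+4 = 9.
ΔE = 122.4 × (1/5² − 1/9²) = 3.385 eV.
λ = 1240 / 3.385 = 366 nm.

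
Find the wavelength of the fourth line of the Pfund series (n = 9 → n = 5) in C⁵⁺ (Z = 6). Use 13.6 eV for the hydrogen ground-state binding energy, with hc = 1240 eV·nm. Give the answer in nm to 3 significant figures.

The Pfund series terminates on n_f = 5; the fourth line has n_i = 5+4 = 9.
ΔE = 489.6 × (1/5² − 1/9²) = 13.54 eV.
λ = 1240 / 13.54 = 91.6 nm.

91.6 nm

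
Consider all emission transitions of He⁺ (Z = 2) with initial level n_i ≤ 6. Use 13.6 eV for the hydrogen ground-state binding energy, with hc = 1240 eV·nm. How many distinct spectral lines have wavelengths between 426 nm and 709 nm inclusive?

2

Enumerate all n_i → n_f pairs with 1 ≤ n_f < n_i ≤ 6 and compute λ = 1240 / [13.6·4·(1/n_f² − 1/n_i²)].
Lines falling in [426, 709] nm: 4→3 (468.9 nm), 6→4 (656.5 nm).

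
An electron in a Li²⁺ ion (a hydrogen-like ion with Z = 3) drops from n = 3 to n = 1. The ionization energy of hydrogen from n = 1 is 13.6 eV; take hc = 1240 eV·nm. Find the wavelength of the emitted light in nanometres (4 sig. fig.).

11.40 nm

For Z = 3 the level energies scale as Z², so the effective Rydberg energy is 13.6 × 9 = 122.4 eV.
ΔE = 122.4 × (1/1² − 1/3²) = 122.4 × 0.8889 = 108.8 eV.
λ = hc/ΔE = 1240 / 108.8 = 11.40 nm.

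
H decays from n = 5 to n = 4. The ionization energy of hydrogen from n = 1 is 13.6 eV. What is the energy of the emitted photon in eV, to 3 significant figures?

E_5 = −13.60/25 = −0.5440 eV and E_4 = −13.60/16 = −0.8500 eV.
The photon energy is |E_5 − E_4| = 0.306 eV.

0.306 eV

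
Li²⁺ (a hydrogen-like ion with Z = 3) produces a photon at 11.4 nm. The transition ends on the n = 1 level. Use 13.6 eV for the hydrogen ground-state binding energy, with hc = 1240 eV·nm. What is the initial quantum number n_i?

The photon energy is ΔE = hc/λ = 1240 / 11.4 = 108.8 eV.
With Z = 3, ΔE = 122.4 × (1/n_f² − 1/n_i²), so 1/n_f² − 1/n_i² = 0.8887.
With n_f = 1: 1/n_i² = 1/1 − 0.8887 = 0.1113, so n_i ≈ 3.00.

n_i = 3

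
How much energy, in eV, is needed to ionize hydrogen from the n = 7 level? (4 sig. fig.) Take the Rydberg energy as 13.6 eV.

E_7 = −13.60/49 = −0.2776 eV, so ionization (to E = 0) requires 0.2776 eV.

0.2776 eV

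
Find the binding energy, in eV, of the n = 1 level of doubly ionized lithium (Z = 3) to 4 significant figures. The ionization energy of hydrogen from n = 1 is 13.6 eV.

122.4 eV

E_n = −13.6 Z²/n² = −122.4/n² eV for Z = 3.
E_1 = −122.4/1 = −122.4 eV, so ionization (to E = 0) requires 122.4 eV.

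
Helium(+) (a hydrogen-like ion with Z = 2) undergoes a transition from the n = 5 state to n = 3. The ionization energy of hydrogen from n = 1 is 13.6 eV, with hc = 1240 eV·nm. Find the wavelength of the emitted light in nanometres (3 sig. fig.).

For Z = 2 the level energies scale as Z², so the effective Rydberg energy is 13.6 × 4 = 54.40 eV.
ΔE = 54.40 × (1/3² − 1/5²) = 54.40 × 0.07111 = 3.868 eV.
λ = hc/ΔE = 1240 / 3.868 = 321 nm.

321 nm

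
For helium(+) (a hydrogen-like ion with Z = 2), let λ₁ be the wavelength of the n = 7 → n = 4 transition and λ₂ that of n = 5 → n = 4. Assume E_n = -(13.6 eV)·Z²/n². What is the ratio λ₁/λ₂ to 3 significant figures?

0.535

λ ∝ 1/ΔE ∝ 1/(1/n_f² − 1/n_i²), and the Z² and hc factors cancel in the ratio.
λ₁/λ₂ = (1/4² − 1/5²)/(1/4² − 1/7²) = 0.02250/0.04209 = 0.535.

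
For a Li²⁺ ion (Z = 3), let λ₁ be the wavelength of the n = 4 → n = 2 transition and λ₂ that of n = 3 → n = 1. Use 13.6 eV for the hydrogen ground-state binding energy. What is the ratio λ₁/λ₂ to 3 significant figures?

4.74

λ ∝ 1/ΔE ∝ 1/(1/n_f² − 1/n_i²), and the Z² and hc factors cancel in the ratio.
λ₁/λ₂ = (1/1² − 1/3²)/(1/2² − 1/4²) = 0.8889/0.1875 = 4.74.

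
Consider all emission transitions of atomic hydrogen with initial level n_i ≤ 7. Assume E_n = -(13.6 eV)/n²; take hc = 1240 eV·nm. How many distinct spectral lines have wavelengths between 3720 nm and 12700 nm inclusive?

4

Enumerate all n_i → n_f pairs with 1 ≤ n_f < n_i ≤ 7 and compute λ = 1240 / [13.6·1·(1/n_f² − 1/n_i²)].
Lines falling in [3720, 12700] nm: 5→4 (4052 nm), 7→5 (4654 nm), 6→5 (7460 nm), 7→6 (12370 nm).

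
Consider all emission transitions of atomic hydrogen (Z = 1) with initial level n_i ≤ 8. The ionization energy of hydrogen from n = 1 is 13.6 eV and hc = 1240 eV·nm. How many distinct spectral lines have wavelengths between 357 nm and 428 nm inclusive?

Enumerate all n_i → n_f pairs with 1 ≤ n_f < n_i ≤ 8 and compute λ = 1240 / [13.6·1·(1/n_f² − 1/n_i²)].
Lines falling in [357, 428] nm: 8→2 (389.0 nm), 7→2 (397.1 nm), 6→2 (410.3 nm).

3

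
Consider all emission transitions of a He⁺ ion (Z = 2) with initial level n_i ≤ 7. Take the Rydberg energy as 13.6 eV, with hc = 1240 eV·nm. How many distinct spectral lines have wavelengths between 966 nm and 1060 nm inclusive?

1

Enumerate all n_i → n_f pairs with 1 ≤ n_f < n_i ≤ 7 and compute λ = 1240 / [13.6·4·(1/n_f² − 1/n_i²)].
Lines falling in [966, 1060] nm: 5→4 (1013 nm).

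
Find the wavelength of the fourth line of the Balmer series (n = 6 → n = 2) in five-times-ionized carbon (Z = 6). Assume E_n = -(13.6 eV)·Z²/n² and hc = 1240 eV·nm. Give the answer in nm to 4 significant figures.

11.40 nm

The Balmer series terminates on n_f = 2; the fourth line has n_i = 2+4 = 6.
ΔE = 489.6 × (1/2² − 1/6²) = 108.8 eV.
λ = 1240 / 108.8 = 11.40 nm.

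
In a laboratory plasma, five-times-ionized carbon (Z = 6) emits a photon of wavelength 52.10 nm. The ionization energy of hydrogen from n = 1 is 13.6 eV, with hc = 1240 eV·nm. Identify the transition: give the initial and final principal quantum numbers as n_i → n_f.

The photon energy is ΔE = hc/λ = 1240 / 52.10 = 23.80 eV.
With Z = 6, ΔE = 489.6 × (1/n_f² − 1/n_i²), so 1/n_f² − 1/n_i² = 0.04861.
Trying n_f = 3 gives 1/n_i² = 0.06250, i.e. n_i ≈ 4; this pair matches.

n_i = 4, n_f = 3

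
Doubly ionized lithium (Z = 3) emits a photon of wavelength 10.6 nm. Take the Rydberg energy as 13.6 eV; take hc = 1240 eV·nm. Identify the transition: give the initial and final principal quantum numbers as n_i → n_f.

n_i = 5, n_f = 1

The photon energy is ΔE = hc/λ = 1240 / 10.6 = 117.0 eV.
With Z = 3, ΔE = 122.4 × (1/n_f² − 1/n_i²), so 1/n_f² − 1/n_i² = 0.9557.
Trying n_f = 1 gives 1/n_i² = 0.04427, i.e. n_i ≈ 5; this pair matches.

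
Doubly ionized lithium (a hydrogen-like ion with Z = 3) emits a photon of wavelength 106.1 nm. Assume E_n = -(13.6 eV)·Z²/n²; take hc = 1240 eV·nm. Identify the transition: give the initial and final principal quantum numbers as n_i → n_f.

n_i = 8, n_f = 3

The photon energy is ΔE = hc/λ = 1240 / 106.1 = 11.69 eV.
With Z = 3, ΔE = 122.4 × (1/n_f² − 1/n_i²), so 1/n_f² − 1/n_i² = 0.09548.
Trying n_f = 3 gives 1/n_i² = 0.01563, i.e. n_i ≈ 8; this pair matches.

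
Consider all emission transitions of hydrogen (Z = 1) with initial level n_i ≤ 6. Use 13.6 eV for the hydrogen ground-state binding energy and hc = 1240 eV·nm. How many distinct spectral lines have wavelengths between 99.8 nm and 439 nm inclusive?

Enumerate all n_i → n_f pairs with 1 ≤ n_f < n_i ≤ 6 and compute λ = 1240 / [13.6·1·(1/n_f² − 1/n_i²)].
Lines falling in [99.8, 439] nm: 3→1 (102.6 nm), 2→1 (121.6 nm), 6→2 (410.3 nm), 5→2 (434.2 nm).

4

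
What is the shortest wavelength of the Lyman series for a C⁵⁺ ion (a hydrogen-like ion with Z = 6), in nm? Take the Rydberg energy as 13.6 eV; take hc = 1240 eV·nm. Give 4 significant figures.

2.533 nm

The Lyman series has lower level n_f = 1; the series limit corresponds to n_i → ∞.
ΔE_max = 13.6 × 36 / 1² = 489.6 eV.
λ_min = 1240 / 489.6 = 2.533 nm.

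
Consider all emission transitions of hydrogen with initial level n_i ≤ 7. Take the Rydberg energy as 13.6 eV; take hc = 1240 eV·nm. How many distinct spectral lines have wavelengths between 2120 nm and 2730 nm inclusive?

Enumerate all n_i → n_f pairs with 1 ≤ n_f < n_i ≤ 7 and compute λ = 1240 / [13.6·1·(1/n_f² − 1/n_i²)].
Lines falling in [2120, 2730] nm: 7→4 (2166 nm), 6→4 (2626 nm).

2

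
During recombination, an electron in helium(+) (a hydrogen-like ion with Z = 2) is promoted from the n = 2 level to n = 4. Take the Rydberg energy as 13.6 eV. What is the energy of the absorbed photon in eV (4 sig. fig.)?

The Bohr energies scale as Z², so for Z = 2: E_n = −54.40/n² eV.
E_4 = −54.40/16 = −3.400 eV and E_2 = −54.40/4 = −13.60 eV.
The photon energy is |E_4 − E_2| = 10.20 eV.

10.20 eV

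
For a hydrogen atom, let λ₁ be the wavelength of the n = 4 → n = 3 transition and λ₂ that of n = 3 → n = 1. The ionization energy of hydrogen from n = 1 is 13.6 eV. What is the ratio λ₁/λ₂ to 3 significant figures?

18.3

λ ∝ 1/ΔE ∝ 1/(1/n_f² − 1/n_i²), and the Z² and hc factors cancel in the ratio.
λ₁/λ₂ = (1/1² − 1/3²)/(1/3² − 1/4²) = 0.8889/0.04861 = 18.3.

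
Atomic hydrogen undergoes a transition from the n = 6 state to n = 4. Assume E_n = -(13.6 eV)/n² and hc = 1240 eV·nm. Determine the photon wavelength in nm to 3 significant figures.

ΔE = 13.60 × (1/4² − 1/6²) = 13.60 × 0.03472 = 0.4722 eV.
λ = hc/ΔE = 1240 / 0.4722 = 2630 nm.
This line belongs to the Brackett series.

2630 nm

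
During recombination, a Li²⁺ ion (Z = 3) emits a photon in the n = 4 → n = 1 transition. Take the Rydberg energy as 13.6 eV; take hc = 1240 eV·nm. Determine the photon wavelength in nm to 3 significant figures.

10.8 nm

For Z = 3 the level energies scale as Z², so the effective Rydberg energy is 13.6 × 9 = 122.4 eV.
ΔE = 122.4 × (1/1² − 1/4²) = 122.4 × 0.9375 = 114.8 eV.
λ = hc/ΔE = 1240 / 114.8 = 10.8 nm.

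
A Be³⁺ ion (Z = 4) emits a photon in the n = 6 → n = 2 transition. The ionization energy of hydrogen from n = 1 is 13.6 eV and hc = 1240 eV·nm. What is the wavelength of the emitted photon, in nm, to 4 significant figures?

25.64 nm

For Z = 4 the level energies scale as Z², so the effective Rydberg energy is 13.6 × 16 = 217.6 eV.
ΔE = 217.6 × (1/2² − 1/6²) = 217.6 × 0.2222 = 48.36 eV.
λ = hc/ΔE = 1240 / 48.36 = 25.64 nm.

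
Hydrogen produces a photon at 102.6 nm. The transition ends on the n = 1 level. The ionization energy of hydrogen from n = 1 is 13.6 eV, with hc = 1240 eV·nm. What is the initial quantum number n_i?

The photon energy is ΔE = hc/λ = 1240 / 102.6 = 12.09 eV.
With Z = 1, ΔE = 13.60 × (1/n_f² − 1/n_i²), so 1/n_f² − 1/n_i² = 0.8887.
With n_f = 1: 1/n_i² = 1/1 − 0.8887 = 0.1113, so n_i ≈ 3.00.

n_i = 3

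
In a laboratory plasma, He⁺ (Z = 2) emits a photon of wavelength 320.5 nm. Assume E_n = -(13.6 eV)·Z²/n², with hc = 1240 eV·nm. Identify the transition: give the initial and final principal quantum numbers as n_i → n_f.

n_i = 5, n_f = 3

The photon energy is ΔE = hc/λ = 1240 / 320.5 = 3.869 eV.
With Z = 2, ΔE = 54.40 × (1/n_f² − 1/n_i²), so 1/n_f² − 1/n_i² = 0.07112.
Trying n_f = 3 gives 1/n_i² = 0.03999, i.e. n_i ≈ 5; this pair matches.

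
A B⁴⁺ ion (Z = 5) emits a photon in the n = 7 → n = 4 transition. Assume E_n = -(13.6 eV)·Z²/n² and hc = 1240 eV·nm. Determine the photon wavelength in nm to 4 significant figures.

For Z = 5 the level energies scale as Z², so the effective Rydberg energy is 13.6 × 25 = 340.0 eV.
ΔE = 340.0 × (1/4² − 1/7²) = 340.0 × 0.04209 = 14.31 eV.
λ = hc/ΔE = 1240 / 14.31 = 86.65 nm.

86.65 nm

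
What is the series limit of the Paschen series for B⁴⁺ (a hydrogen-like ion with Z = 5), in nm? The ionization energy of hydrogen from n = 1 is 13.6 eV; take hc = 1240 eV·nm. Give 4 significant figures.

The Paschen series has lower level n_f = 3; the series limit corresponds to n_i → ∞.
ΔE_max = 13.6 × 25 / 3² = 37.78 eV.
λ_min = 1240 / 37.78 = 32.82 nm.

32.82 nm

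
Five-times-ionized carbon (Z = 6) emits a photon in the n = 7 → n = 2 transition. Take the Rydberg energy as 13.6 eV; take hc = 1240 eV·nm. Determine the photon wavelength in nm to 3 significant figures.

For Z = 6 the level energies scale as Z², so the effective Rydberg energy is 13.6 × 36 = 489.6 eV.
ΔE = 489.6 × (1/2² − 1/7²) = 489.6 × 0.2296 = 112.4 eV.
λ = hc/ΔE = 1240 / 112.4 = 11.0 nm.

11.0 nm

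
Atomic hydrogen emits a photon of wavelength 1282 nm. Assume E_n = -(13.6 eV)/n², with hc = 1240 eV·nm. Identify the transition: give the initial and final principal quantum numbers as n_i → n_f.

n_i = 5, n_f = 3

The photon energy is ΔE = hc/λ = 1240 / 1282 = 0.9672 eV.
With Z = 1, ΔE = 13.60 × (1/n_f² − 1/n_i²), so 1/n_f² − 1/n_i² = 0.07112.
Trying n_f = 3 gives 1/n_i² = 0.03999, i.e. n_i ≈ 5; this pair matches.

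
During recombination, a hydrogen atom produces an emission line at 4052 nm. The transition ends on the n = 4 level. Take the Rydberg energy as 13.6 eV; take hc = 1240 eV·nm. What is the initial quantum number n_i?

The photon energy is ΔE = hc/λ = 1240 / 4052 = 0.3060 eV.
With Z = 1, ΔE = 13.60 × (1/n_f² − 1/n_i²), so 1/n_f² − 1/n_i² = 0.02250.
With n_f = 4: 1/n_i² = 1/16 − 0.02250 = 0.04000, so n_i ≈ 5.00.

n_i = 5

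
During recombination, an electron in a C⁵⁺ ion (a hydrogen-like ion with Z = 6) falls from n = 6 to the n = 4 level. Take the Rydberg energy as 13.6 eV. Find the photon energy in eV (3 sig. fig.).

The Bohr energies scale as Z², so for Z = 6: E_n = −489.6/n² eV.
E_6 = −489.6/36 = −13.60 eV and E_4 = −489.6/16 = −30.60 eV.
The photon energy is |E_6 − E_4| = 17.0 eV.

17.0 eV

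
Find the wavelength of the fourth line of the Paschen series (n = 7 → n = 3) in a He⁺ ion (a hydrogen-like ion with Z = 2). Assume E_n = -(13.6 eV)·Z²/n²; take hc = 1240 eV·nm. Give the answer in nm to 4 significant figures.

251.3 nm

The Paschen series terminates on n_f = 3; the fourth line has n_i = 3+4 = 7.
ΔE = 54.40 × (1/3² − 1/7²) = 4.934 eV.
λ = 1240 / 4.934 = 251.3 nm.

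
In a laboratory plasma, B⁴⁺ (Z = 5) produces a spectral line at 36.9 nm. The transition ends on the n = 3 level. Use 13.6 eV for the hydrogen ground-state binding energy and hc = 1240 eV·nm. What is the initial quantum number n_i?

n_i = 9

The photon energy is ΔE = hc/λ = 1240 / 36.9 = 33.60 eV.
With Z = 5, ΔE = 340.0 × (1/n_f² − 1/n_i²), so 1/n_f² − 1/n_i² = 0.09884.
With n_f = 3: 1/n_i² = 1/9 − 0.09884 = 0.01227, so n_i ≈ 9.03.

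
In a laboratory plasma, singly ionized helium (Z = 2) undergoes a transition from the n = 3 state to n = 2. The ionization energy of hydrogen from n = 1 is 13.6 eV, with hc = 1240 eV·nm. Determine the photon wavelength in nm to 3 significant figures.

For Z = 2 the level energies scale as Z², so the effective Rydberg energy is 13.6 × 4 = 54.40 eV.
ΔE = 54.40 × (1/2² − 1/3²) = 54.40 × 0.1389 = 7.556 eV.
λ = hc/ΔE = 1240 / 7.556 = 164 nm.

164 nm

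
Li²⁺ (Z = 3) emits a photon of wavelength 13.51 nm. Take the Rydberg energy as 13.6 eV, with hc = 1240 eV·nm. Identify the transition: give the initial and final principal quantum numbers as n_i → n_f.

n_i = 2, n_f = 1

The photon energy is ΔE = hc/λ = 1240 / 13.51 = 91.78 eV.
With Z = 3, ΔE = 122.4 × (1/n_f² − 1/n_i²), so 1/n_f² − 1/n_i² = 0.7499.
Trying n_f = 1 gives 1/n_i² = 0.2501, i.e. n_i ≈ 2; this pair matches.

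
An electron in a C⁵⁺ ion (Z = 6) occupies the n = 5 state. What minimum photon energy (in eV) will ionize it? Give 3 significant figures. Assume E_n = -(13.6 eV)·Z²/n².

E_n = −13.6 Z²/n² = −489.6/n² eV for Z = 6.
E_5 = −489.6/25 = −19.6 eV, so ionization (to E = 0) requires 19.6 eV.

19.6 eV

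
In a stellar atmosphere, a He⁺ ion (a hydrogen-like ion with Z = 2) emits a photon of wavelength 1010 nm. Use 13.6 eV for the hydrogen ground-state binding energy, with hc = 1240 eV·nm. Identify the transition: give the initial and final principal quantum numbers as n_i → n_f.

n_i = 5, n_f = 4

The photon energy is ΔE = hc/λ = 1240 / 1010 = 1.228 eV.
With Z = 2, ΔE = 54.40 × (1/n_f² − 1/n_i²), so 1/n_f² − 1/n_i² = 0.02257.
Trying n_f = 4 gives 1/n_i² = 0.03993, i.e. n_i ≈ 5; this pair matches.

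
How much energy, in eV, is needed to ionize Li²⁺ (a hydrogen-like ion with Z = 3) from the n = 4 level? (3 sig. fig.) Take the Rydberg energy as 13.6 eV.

E_n = −13.6 Z²/n² = −122.4/n² eV for Z = 3.
E_4 = −122.4/16 = −7.65 eV, so ionization (to E = 0) requires 7.65 eV.

7.65 eV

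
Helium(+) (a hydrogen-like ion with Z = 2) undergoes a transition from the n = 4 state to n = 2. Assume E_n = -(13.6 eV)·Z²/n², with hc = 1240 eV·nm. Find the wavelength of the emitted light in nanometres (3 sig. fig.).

For Z = 2 the level energies scale as Z², so the effective Rydberg energy is 13.6 × 4 = 54.40 eV.
ΔE = 54.40 × (1/2² − 1/4²) = 54.40 × 0.1875 = 10.20 eV.
λ = hc/ΔE = 1240 / 10.20 = 122 nm.

122 nm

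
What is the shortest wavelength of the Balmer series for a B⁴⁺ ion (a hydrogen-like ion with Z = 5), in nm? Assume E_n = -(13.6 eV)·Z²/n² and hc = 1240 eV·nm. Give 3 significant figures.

The Balmer series has lower level n_f = 2; the series limit corresponds to n_i → ∞.
ΔE_max = 13.6 × 25 / 2² = 85.00 eV.
λ_min = 1240 / 85.00 = 14.6 nm.

14.6 nm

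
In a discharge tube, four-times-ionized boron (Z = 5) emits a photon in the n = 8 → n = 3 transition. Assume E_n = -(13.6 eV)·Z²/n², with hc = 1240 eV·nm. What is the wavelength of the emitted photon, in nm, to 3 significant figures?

For Z = 5 the level energies scale as Z², so the effective Rydberg energy is 13.6 × 25 = 340.0 eV.
ΔE = 340.0 × (1/3² − 1/8²) = 340.0 × 0.09549 = 32.47 eV.
λ = hc/ΔE = 1240 / 32.47 = 38.2 nm.

38.2 nm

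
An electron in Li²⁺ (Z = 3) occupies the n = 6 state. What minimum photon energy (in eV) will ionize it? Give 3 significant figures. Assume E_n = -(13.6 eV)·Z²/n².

3.40 eV

E_n = −13.6 Z²/n² = −122.4/n² eV for Z = 3.
E_6 = −122.4/36 = −3.40 eV, so ionization (to E = 0) requires 3.40 eV.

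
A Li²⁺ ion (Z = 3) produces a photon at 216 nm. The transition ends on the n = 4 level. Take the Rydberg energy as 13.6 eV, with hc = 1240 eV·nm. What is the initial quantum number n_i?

n_i = 8

The photon energy is ΔE = hc/λ = 1240 / 216 = 5.741 eV.
With Z = 3, ΔE = 122.4 × (1/n_f² − 1/n_i²), so 1/n_f² − 1/n_i² = 0.04690.
With n_f = 4: 1/n_i² = 1/16 − 0.04690 = 0.01560, so n_i ≈ 8.01.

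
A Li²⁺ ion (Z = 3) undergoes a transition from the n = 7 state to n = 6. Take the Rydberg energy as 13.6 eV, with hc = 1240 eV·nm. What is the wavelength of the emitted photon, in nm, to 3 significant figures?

For Z = 3 the level energies scale as Z², so the effective Rydberg energy is 13.6 × 9 = 122.4 eV.
ΔE = 122.4 × (1/6² − 1/7²) = 122.4 × 0.007370 = 0.9020 eV.
λ = hc/ΔE = 1240 / 0.9020 = 1370 nm.

1370 nm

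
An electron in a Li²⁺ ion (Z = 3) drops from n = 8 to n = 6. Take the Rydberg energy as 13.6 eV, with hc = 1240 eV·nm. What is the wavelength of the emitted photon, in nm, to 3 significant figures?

834 nm

For Z = 3 the level energies scale as Z², so the effective Rydberg energy is 13.6 × 9 = 122.4 eV.
ΔE = 122.4 × (1/6² − 1/8²) = 122.4 × 0.01215 = 1.488 eV.
λ = hc/ΔE = 1240 / 1.488 = 834 nm.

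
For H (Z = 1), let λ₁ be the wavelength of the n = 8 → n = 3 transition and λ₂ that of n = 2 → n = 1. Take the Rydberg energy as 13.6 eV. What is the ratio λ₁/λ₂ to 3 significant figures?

λ ∝ 1/ΔE ∝ 1/(1/n_f² − 1/n_i²), and the Z² and hc factors cancel in the ratio.
λ₁/λ₂ = (1/1² − 1/2²)/(1/3² − 1/8²) = 0.7500/0.09549 = 7.85.

7.85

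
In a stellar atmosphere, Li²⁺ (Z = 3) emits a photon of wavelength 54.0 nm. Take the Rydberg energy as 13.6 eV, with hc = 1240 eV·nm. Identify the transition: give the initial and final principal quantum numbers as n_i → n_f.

The photon energy is ΔE = hc/λ = 1240 / 54.0 = 22.96 eV.
With Z = 3, ΔE = 122.4 × (1/n_f² − 1/n_i²), so 1/n_f² − 1/n_i² = 0.1876.
Trying n_f = 2 gives 1/n_i² = 0.06239, i.e. n_i ≈ 4; this pair matches.

n_i = 4, n_f = 2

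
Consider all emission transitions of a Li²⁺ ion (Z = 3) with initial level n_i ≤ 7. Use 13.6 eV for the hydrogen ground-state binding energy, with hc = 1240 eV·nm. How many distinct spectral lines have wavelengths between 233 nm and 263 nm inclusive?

Enumerate all n_i → n_f pairs with 1 ≤ n_f < n_i ≤ 7 and compute λ = 1240 / [13.6·9·(1/n_f² − 1/n_i²)].
Lines falling in [233, 263] nm: 7→4 (240.7 nm).

1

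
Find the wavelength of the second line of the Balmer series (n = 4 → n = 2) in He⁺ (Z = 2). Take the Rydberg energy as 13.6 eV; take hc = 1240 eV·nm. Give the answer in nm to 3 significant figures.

122 nm

The Balmer series terminates on n_f = 2; the second line has n_i = 2+2 = 4.
ΔE = 54.40 × (1/2² − 1/4²) = 10.20 eV.
λ = 1240 / 10.20 = 122 nm.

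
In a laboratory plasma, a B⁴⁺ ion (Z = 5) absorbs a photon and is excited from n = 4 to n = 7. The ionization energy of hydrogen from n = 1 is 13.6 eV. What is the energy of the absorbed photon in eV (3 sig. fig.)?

14.3 eV

The Bohr energies scale as Z², so for Z = 5: E_n = −340.0/n² eV.
E_7 = −340.0/49 = −6.939 eV and E_4 = −340.0/16 = −21.25 eV.
The photon energy is |E_7 − E_4| = 14.3 eV.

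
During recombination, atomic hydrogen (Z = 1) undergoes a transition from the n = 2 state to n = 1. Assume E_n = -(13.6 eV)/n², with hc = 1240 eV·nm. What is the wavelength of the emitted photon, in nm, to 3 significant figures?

ΔE = 13.60 × (1/1² − 1/2²) = 13.60 × 0.7500 = 10.20 eV.
λ = hc/ΔE = 1240 / 10.20 = 122 nm.

122 nm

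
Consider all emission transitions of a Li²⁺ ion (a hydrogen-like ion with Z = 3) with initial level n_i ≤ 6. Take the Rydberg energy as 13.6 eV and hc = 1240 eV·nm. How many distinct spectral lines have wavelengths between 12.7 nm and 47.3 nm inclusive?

2

Enumerate all n_i → n_f pairs with 1 ≤ n_f < n_i ≤ 6 and compute λ = 1240 / [13.6·9·(1/n_f² − 1/n_i²)].
Lines falling in [12.7, 47.3] nm: 2→1 (13.51 nm), 6→2 (45.59 nm).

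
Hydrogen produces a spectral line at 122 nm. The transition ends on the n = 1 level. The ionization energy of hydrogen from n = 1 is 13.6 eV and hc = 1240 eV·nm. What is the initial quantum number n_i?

The photon energy is ΔE = hc/λ = 1240 / 122 = 10.16 eV.
With Z = 1, ΔE = 13.60 × (1/n_f² − 1/n_i²), so 1/n_f² − 1/n_i² = 0.7473.
With n_f = 1: 1/n_i² = 1/1 − 0.7473 = 0.2527, so n_i ≈ 1.99.

n_i = 2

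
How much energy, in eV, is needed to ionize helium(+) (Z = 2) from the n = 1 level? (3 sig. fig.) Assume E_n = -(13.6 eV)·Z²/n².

E_n = −13.6 Z²/n² = −54.40/n² eV for Z = 2.
E_1 = −54.40/1 = −54.4 eV, so ionization (to E = 0) requires 54.4 eV.

54.4 eV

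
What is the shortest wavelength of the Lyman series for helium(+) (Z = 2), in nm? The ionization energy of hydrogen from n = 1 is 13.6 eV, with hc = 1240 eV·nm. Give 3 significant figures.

The Lyman series has lower level n_f = 1; the series limit corresponds to n_i → ∞.
ΔE_max = 13.6 × 4 / 1² = 54.40 eV.
λ_min = 1240 / 54.40 = 22.8 nm.

22.8 nm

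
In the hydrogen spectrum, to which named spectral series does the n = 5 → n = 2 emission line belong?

The series is set by the lower level: n_f = 2 is the Balmer series.

Balmer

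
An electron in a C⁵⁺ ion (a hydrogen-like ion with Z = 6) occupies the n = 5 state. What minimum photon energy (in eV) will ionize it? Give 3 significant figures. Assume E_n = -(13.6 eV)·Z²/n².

19.6 eV

E_n = −13.6 Z²/n² = −489.6/n² eV for Z = 6.
E_5 = −489.6/25 = −19.6 eV, so ionization (to E = 0) requires 19.6 eV.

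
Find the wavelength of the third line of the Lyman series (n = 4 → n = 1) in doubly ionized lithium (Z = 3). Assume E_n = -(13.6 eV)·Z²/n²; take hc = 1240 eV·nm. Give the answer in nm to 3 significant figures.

10.8 nm

The Lyman series terminates on n_f = 1; the third line has n_i = 1+3 = 4.
ΔE = 122.4 × (1/1² − 1/4²) = 114.8 eV.
λ = 1240 / 114.8 = 10.8 nm.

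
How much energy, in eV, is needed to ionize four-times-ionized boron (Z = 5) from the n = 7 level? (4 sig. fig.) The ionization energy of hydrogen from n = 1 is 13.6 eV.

6.939 eV

E_n = −13.6 Z²/n² = −340.0/n² eV for Z = 5.
E_7 = −340.0/49 = −6.939 eV, so ionization (to E = 0) requires 6.939 eV.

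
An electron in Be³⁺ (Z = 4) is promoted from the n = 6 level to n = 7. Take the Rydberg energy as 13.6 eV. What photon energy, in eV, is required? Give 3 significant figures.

1.60 eV

The Bohr energies scale as Z², so for Z = 4: E_n = −217.6/n² eV.
E_7 = −217.6/49 = −4.441 eV and E_6 = −217.6/36 = −6.044 eV.
The photon energy is |E_7 − E_6| = 1.60 eV.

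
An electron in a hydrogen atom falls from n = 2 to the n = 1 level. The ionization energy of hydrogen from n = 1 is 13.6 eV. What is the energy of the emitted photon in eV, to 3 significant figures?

E_2 = −13.60/4 = −3.400 eV and E_1 = −13.60/1 = −13.60 eV.
The photon energy is |E_2 − E_1| = 10.2 eV.

10.2 eV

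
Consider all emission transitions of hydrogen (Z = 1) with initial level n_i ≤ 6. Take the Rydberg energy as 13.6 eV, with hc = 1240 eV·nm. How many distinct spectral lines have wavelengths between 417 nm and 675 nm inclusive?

Enumerate all n_i → n_f pairs with 1 ≤ n_f < n_i ≤ 6 and compute λ = 1240 / [13.6·1·(1/n_f² − 1/n_i²)].
Lines falling in [417, 675] nm: 5→2 (434.2 nm), 4→2 (486.3 nm), 3→2 (656.5 nm).

3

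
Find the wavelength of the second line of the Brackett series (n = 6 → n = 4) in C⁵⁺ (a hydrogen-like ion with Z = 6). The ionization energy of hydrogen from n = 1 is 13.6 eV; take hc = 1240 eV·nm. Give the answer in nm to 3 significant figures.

The Brackett series terminates on n_f = 4; the second line has n_i = 4+2 = 6.
ΔE = 489.6 × (1/4² − 1/6²) = 17.00 eV.
λ = 1240 / 17.00 = 72.9 nm.

72.9 nm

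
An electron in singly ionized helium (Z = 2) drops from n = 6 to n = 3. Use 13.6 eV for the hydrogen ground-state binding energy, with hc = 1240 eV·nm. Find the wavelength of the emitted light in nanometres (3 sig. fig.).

274 nm

For Z = 2 the level energies scale as Z², so the effective Rydberg energy is 13.6 × 4 = 54.40 eV.
ΔE = 54.40 × (1/3² − 1/6²) = 54.40 × 0.08333 = 4.533 eV.
λ = hc/ΔE = 1240 / 4.533 = 274 nm.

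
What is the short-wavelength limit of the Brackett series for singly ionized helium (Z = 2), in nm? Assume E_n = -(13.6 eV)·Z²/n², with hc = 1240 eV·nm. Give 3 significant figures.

365 nm

The Brackett series has lower level n_f = 4; the series limit corresponds to n_i → ∞.
ΔE_max = 13.6 × 4 / 4² = 3.400 eV.
λ_min = 1240 / 3.400 = 365 nm.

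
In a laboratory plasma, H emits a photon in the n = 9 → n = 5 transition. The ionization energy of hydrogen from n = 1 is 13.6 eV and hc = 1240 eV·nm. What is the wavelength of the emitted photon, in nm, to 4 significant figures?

ΔE = 13.60 × (1/5² − 1/9²) = 13.60 × 0.02765 = 0.3761 eV.
λ = hc/ΔE = 1240 / 0.3761 = 3297 nm.

3297 nm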